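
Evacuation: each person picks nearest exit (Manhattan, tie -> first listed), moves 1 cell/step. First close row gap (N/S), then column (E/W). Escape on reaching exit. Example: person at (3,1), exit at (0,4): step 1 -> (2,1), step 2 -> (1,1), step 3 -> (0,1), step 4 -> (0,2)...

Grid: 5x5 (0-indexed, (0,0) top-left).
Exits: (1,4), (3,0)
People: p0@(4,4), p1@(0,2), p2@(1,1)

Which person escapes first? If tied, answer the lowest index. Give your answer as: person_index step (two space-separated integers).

Step 1: p0:(4,4)->(3,4) | p1:(0,2)->(1,2) | p2:(1,1)->(1,2)
Step 2: p0:(3,4)->(2,4) | p1:(1,2)->(1,3) | p2:(1,2)->(1,3)
Step 3: p0:(2,4)->(1,4)->EXIT | p1:(1,3)->(1,4)->EXIT | p2:(1,3)->(1,4)->EXIT
Exit steps: [3, 3, 3]
First to escape: p0 at step 3

Answer: 0 3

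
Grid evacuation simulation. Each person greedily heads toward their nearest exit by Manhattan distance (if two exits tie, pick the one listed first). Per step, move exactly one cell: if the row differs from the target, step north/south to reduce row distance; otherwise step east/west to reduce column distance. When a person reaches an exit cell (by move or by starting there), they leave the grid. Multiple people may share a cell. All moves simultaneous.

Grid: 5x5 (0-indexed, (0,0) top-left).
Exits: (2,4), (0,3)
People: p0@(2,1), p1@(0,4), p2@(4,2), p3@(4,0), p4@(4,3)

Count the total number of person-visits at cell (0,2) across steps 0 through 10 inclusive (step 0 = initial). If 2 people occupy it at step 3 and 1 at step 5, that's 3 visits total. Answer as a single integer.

Step 0: p0@(2,1) p1@(0,4) p2@(4,2) p3@(4,0) p4@(4,3) -> at (0,2): 0 [-], cum=0
Step 1: p0@(2,2) p1@ESC p2@(3,2) p3@(3,0) p4@(3,3) -> at (0,2): 0 [-], cum=0
Step 2: p0@(2,3) p1@ESC p2@(2,2) p3@(2,0) p4@(2,3) -> at (0,2): 0 [-], cum=0
Step 3: p0@ESC p1@ESC p2@(2,3) p3@(2,1) p4@ESC -> at (0,2): 0 [-], cum=0
Step 4: p0@ESC p1@ESC p2@ESC p3@(2,2) p4@ESC -> at (0,2): 0 [-], cum=0
Step 5: p0@ESC p1@ESC p2@ESC p3@(2,3) p4@ESC -> at (0,2): 0 [-], cum=0
Step 6: p0@ESC p1@ESC p2@ESC p3@ESC p4@ESC -> at (0,2): 0 [-], cum=0
Total visits = 0

Answer: 0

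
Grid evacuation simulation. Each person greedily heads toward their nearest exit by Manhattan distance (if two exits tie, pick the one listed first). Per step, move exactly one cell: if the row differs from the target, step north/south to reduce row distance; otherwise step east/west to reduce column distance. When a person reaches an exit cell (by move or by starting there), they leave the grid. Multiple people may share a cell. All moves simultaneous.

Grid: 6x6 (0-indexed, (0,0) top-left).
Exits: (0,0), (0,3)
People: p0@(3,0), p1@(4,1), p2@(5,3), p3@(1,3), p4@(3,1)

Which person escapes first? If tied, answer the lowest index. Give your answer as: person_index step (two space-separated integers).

Step 1: p0:(3,0)->(2,0) | p1:(4,1)->(3,1) | p2:(5,3)->(4,3) | p3:(1,3)->(0,3)->EXIT | p4:(3,1)->(2,1)
Step 2: p0:(2,0)->(1,0) | p1:(3,1)->(2,1) | p2:(4,3)->(3,3) | p3:escaped | p4:(2,1)->(1,1)
Step 3: p0:(1,0)->(0,0)->EXIT | p1:(2,1)->(1,1) | p2:(3,3)->(2,3) | p3:escaped | p4:(1,1)->(0,1)
Step 4: p0:escaped | p1:(1,1)->(0,1) | p2:(2,3)->(1,3) | p3:escaped | p4:(0,1)->(0,0)->EXIT
Step 5: p0:escaped | p1:(0,1)->(0,0)->EXIT | p2:(1,3)->(0,3)->EXIT | p3:escaped | p4:escaped
Exit steps: [3, 5, 5, 1, 4]
First to escape: p3 at step 1

Answer: 3 1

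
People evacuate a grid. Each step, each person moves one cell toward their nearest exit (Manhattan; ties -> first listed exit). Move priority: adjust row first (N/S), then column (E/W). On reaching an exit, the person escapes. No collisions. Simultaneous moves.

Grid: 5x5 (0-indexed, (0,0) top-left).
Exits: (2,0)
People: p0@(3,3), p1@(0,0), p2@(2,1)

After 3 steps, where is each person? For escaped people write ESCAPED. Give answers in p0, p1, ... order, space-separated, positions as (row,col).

Step 1: p0:(3,3)->(2,3) | p1:(0,0)->(1,0) | p2:(2,1)->(2,0)->EXIT
Step 2: p0:(2,3)->(2,2) | p1:(1,0)->(2,0)->EXIT | p2:escaped
Step 3: p0:(2,2)->(2,1) | p1:escaped | p2:escaped

(2,1) ESCAPED ESCAPED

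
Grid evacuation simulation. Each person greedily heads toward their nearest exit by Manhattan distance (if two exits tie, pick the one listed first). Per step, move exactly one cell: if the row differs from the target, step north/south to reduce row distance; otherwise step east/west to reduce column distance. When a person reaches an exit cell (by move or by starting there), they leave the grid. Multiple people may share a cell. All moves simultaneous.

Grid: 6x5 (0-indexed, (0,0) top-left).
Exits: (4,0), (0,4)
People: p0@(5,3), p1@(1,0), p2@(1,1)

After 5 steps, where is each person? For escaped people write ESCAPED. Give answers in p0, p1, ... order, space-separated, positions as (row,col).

Step 1: p0:(5,3)->(4,3) | p1:(1,0)->(2,0) | p2:(1,1)->(2,1)
Step 2: p0:(4,3)->(4,2) | p1:(2,0)->(3,0) | p2:(2,1)->(3,1)
Step 3: p0:(4,2)->(4,1) | p1:(3,0)->(4,0)->EXIT | p2:(3,1)->(4,1)
Step 4: p0:(4,1)->(4,0)->EXIT | p1:escaped | p2:(4,1)->(4,0)->EXIT

ESCAPED ESCAPED ESCAPED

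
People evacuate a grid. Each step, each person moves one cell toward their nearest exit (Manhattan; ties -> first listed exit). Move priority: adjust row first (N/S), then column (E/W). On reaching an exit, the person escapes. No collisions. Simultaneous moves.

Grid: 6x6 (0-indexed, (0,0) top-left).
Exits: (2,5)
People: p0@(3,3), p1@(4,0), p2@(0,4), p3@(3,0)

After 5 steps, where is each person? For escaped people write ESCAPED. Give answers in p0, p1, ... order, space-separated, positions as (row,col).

Step 1: p0:(3,3)->(2,3) | p1:(4,0)->(3,0) | p2:(0,4)->(1,4) | p3:(3,0)->(2,0)
Step 2: p0:(2,3)->(2,4) | p1:(3,0)->(2,0) | p2:(1,4)->(2,4) | p3:(2,0)->(2,1)
Step 3: p0:(2,4)->(2,5)->EXIT | p1:(2,0)->(2,1) | p2:(2,4)->(2,5)->EXIT | p3:(2,1)->(2,2)
Step 4: p0:escaped | p1:(2,1)->(2,2) | p2:escaped | p3:(2,2)->(2,3)
Step 5: p0:escaped | p1:(2,2)->(2,3) | p2:escaped | p3:(2,3)->(2,4)

ESCAPED (2,3) ESCAPED (2,4)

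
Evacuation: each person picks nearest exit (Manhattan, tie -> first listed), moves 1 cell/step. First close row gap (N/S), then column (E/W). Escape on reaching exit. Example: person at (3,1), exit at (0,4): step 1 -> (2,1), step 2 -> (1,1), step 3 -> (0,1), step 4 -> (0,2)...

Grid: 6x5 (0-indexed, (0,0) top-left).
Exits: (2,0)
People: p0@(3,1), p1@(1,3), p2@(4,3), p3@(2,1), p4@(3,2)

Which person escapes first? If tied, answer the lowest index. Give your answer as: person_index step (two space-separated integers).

Answer: 3 1

Derivation:
Step 1: p0:(3,1)->(2,1) | p1:(1,3)->(2,3) | p2:(4,3)->(3,3) | p3:(2,1)->(2,0)->EXIT | p4:(3,2)->(2,2)
Step 2: p0:(2,1)->(2,0)->EXIT | p1:(2,3)->(2,2) | p2:(3,3)->(2,3) | p3:escaped | p4:(2,2)->(2,1)
Step 3: p0:escaped | p1:(2,2)->(2,1) | p2:(2,3)->(2,2) | p3:escaped | p4:(2,1)->(2,0)->EXIT
Step 4: p0:escaped | p1:(2,1)->(2,0)->EXIT | p2:(2,2)->(2,1) | p3:escaped | p4:escaped
Step 5: p0:escaped | p1:escaped | p2:(2,1)->(2,0)->EXIT | p3:escaped | p4:escaped
Exit steps: [2, 4, 5, 1, 3]
First to escape: p3 at step 1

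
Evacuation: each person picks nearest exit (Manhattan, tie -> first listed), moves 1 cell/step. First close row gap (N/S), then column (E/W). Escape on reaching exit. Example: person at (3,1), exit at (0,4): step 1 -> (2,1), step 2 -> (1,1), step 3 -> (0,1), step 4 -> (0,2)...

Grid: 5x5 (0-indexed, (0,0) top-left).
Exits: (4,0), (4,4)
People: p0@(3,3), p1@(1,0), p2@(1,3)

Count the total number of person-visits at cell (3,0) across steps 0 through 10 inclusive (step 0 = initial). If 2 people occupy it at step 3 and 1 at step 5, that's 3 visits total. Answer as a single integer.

Answer: 1

Derivation:
Step 0: p0@(3,3) p1@(1,0) p2@(1,3) -> at (3,0): 0 [-], cum=0
Step 1: p0@(4,3) p1@(2,0) p2@(2,3) -> at (3,0): 0 [-], cum=0
Step 2: p0@ESC p1@(3,0) p2@(3,3) -> at (3,0): 1 [p1], cum=1
Step 3: p0@ESC p1@ESC p2@(4,3) -> at (3,0): 0 [-], cum=1
Step 4: p0@ESC p1@ESC p2@ESC -> at (3,0): 0 [-], cum=1
Total visits = 1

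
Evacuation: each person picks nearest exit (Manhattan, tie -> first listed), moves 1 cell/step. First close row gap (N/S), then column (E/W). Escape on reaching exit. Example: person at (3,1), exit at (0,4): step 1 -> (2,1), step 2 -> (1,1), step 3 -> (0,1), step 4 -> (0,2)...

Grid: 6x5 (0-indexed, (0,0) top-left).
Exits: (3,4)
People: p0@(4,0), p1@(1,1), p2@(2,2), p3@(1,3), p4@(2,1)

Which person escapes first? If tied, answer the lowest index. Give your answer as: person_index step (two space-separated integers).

Answer: 2 3

Derivation:
Step 1: p0:(4,0)->(3,0) | p1:(1,1)->(2,1) | p2:(2,2)->(3,2) | p3:(1,3)->(2,3) | p4:(2,1)->(3,1)
Step 2: p0:(3,0)->(3,1) | p1:(2,1)->(3,1) | p2:(3,2)->(3,3) | p3:(2,3)->(3,3) | p4:(3,1)->(3,2)
Step 3: p0:(3,1)->(3,2) | p1:(3,1)->(3,2) | p2:(3,3)->(3,4)->EXIT | p3:(3,3)->(3,4)->EXIT | p4:(3,2)->(3,3)
Step 4: p0:(3,2)->(3,3) | p1:(3,2)->(3,3) | p2:escaped | p3:escaped | p4:(3,3)->(3,4)->EXIT
Step 5: p0:(3,3)->(3,4)->EXIT | p1:(3,3)->(3,4)->EXIT | p2:escaped | p3:escaped | p4:escaped
Exit steps: [5, 5, 3, 3, 4]
First to escape: p2 at step 3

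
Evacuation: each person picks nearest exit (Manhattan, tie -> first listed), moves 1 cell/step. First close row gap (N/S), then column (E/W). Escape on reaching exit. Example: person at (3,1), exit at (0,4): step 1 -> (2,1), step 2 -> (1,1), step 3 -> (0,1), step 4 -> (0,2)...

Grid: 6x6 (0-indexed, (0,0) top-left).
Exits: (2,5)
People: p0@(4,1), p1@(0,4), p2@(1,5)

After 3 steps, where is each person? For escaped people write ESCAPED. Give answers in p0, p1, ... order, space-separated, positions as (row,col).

Step 1: p0:(4,1)->(3,1) | p1:(0,4)->(1,4) | p2:(1,5)->(2,5)->EXIT
Step 2: p0:(3,1)->(2,1) | p1:(1,4)->(2,4) | p2:escaped
Step 3: p0:(2,1)->(2,2) | p1:(2,4)->(2,5)->EXIT | p2:escaped

(2,2) ESCAPED ESCAPED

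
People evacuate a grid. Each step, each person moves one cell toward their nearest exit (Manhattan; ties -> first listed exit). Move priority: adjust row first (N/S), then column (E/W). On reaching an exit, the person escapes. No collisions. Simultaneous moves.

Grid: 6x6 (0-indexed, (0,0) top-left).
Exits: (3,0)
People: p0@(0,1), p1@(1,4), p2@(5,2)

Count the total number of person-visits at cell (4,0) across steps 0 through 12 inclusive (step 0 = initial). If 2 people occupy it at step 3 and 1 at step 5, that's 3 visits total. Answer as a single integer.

Answer: 0

Derivation:
Step 0: p0@(0,1) p1@(1,4) p2@(5,2) -> at (4,0): 0 [-], cum=0
Step 1: p0@(1,1) p1@(2,4) p2@(4,2) -> at (4,0): 0 [-], cum=0
Step 2: p0@(2,1) p1@(3,4) p2@(3,2) -> at (4,0): 0 [-], cum=0
Step 3: p0@(3,1) p1@(3,3) p2@(3,1) -> at (4,0): 0 [-], cum=0
Step 4: p0@ESC p1@(3,2) p2@ESC -> at (4,0): 0 [-], cum=0
Step 5: p0@ESC p1@(3,1) p2@ESC -> at (4,0): 0 [-], cum=0
Step 6: p0@ESC p1@ESC p2@ESC -> at (4,0): 0 [-], cum=0
Total visits = 0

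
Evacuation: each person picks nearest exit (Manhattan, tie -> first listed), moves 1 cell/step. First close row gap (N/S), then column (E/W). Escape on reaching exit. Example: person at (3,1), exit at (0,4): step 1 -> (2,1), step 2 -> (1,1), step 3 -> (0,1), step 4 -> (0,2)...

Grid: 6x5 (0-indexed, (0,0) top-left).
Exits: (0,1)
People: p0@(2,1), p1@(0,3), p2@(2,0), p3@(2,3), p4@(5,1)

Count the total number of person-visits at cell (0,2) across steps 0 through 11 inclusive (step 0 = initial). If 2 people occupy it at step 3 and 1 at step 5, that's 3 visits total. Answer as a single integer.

Answer: 2

Derivation:
Step 0: p0@(2,1) p1@(0,3) p2@(2,0) p3@(2,3) p4@(5,1) -> at (0,2): 0 [-], cum=0
Step 1: p0@(1,1) p1@(0,2) p2@(1,0) p3@(1,3) p4@(4,1) -> at (0,2): 1 [p1], cum=1
Step 2: p0@ESC p1@ESC p2@(0,0) p3@(0,3) p4@(3,1) -> at (0,2): 0 [-], cum=1
Step 3: p0@ESC p1@ESC p2@ESC p3@(0,2) p4@(2,1) -> at (0,2): 1 [p3], cum=2
Step 4: p0@ESC p1@ESC p2@ESC p3@ESC p4@(1,1) -> at (0,2): 0 [-], cum=2
Step 5: p0@ESC p1@ESC p2@ESC p3@ESC p4@ESC -> at (0,2): 0 [-], cum=2
Total visits = 2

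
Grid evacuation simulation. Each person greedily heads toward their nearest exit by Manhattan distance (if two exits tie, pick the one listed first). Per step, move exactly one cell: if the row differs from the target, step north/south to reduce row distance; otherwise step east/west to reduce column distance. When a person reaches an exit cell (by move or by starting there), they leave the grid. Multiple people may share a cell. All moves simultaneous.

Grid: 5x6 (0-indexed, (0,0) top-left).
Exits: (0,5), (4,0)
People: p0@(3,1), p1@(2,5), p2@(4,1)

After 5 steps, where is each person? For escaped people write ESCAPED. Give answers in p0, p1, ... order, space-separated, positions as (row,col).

Step 1: p0:(3,1)->(4,1) | p1:(2,5)->(1,5) | p2:(4,1)->(4,0)->EXIT
Step 2: p0:(4,1)->(4,0)->EXIT | p1:(1,5)->(0,5)->EXIT | p2:escaped

ESCAPED ESCAPED ESCAPED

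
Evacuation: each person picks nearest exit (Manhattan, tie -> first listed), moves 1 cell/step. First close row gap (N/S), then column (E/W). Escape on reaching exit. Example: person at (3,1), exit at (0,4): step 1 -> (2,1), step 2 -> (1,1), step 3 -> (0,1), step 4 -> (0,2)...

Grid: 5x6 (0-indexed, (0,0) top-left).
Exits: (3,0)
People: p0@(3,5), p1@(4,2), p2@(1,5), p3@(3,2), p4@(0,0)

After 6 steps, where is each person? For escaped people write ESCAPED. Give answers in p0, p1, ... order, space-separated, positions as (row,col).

Step 1: p0:(3,5)->(3,4) | p1:(4,2)->(3,2) | p2:(1,5)->(2,5) | p3:(3,2)->(3,1) | p4:(0,0)->(1,0)
Step 2: p0:(3,4)->(3,3) | p1:(3,2)->(3,1) | p2:(2,5)->(3,5) | p3:(3,1)->(3,0)->EXIT | p4:(1,0)->(2,0)
Step 3: p0:(3,3)->(3,2) | p1:(3,1)->(3,0)->EXIT | p2:(3,5)->(3,4) | p3:escaped | p4:(2,0)->(3,0)->EXIT
Step 4: p0:(3,2)->(3,1) | p1:escaped | p2:(3,4)->(3,3) | p3:escaped | p4:escaped
Step 5: p0:(3,1)->(3,0)->EXIT | p1:escaped | p2:(3,3)->(3,2) | p3:escaped | p4:escaped
Step 6: p0:escaped | p1:escaped | p2:(3,2)->(3,1) | p3:escaped | p4:escaped

ESCAPED ESCAPED (3,1) ESCAPED ESCAPED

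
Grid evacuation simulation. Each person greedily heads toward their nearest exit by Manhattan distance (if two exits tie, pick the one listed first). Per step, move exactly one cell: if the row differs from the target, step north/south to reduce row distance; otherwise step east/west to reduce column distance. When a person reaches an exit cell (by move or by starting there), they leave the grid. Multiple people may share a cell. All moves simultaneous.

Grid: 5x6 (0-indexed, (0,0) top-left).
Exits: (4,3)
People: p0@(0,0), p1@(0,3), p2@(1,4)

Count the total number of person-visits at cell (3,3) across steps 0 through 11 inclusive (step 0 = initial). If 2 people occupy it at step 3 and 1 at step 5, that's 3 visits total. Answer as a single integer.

Answer: 1

Derivation:
Step 0: p0@(0,0) p1@(0,3) p2@(1,4) -> at (3,3): 0 [-], cum=0
Step 1: p0@(1,0) p1@(1,3) p2@(2,4) -> at (3,3): 0 [-], cum=0
Step 2: p0@(2,0) p1@(2,3) p2@(3,4) -> at (3,3): 0 [-], cum=0
Step 3: p0@(3,0) p1@(3,3) p2@(4,4) -> at (3,3): 1 [p1], cum=1
Step 4: p0@(4,0) p1@ESC p2@ESC -> at (3,3): 0 [-], cum=1
Step 5: p0@(4,1) p1@ESC p2@ESC -> at (3,3): 0 [-], cum=1
Step 6: p0@(4,2) p1@ESC p2@ESC -> at (3,3): 0 [-], cum=1
Step 7: p0@ESC p1@ESC p2@ESC -> at (3,3): 0 [-], cum=1
Total visits = 1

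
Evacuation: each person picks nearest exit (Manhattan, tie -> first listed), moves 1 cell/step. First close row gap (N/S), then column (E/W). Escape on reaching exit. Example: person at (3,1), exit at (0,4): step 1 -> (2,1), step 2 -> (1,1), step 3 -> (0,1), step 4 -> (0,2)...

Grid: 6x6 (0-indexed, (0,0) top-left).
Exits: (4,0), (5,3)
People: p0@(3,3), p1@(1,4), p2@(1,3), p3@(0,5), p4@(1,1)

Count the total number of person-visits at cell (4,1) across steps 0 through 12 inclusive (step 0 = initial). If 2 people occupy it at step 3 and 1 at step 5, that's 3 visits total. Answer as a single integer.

Answer: 1

Derivation:
Step 0: p0@(3,3) p1@(1,4) p2@(1,3) p3@(0,5) p4@(1,1) -> at (4,1): 0 [-], cum=0
Step 1: p0@(4,3) p1@(2,4) p2@(2,3) p3@(1,5) p4@(2,1) -> at (4,1): 0 [-], cum=0
Step 2: p0@ESC p1@(3,4) p2@(3,3) p3@(2,5) p4@(3,1) -> at (4,1): 0 [-], cum=0
Step 3: p0@ESC p1@(4,4) p2@(4,3) p3@(3,5) p4@(4,1) -> at (4,1): 1 [p4], cum=1
Step 4: p0@ESC p1@(5,4) p2@ESC p3@(4,5) p4@ESC -> at (4,1): 0 [-], cum=1
Step 5: p0@ESC p1@ESC p2@ESC p3@(5,5) p4@ESC -> at (4,1): 0 [-], cum=1
Step 6: p0@ESC p1@ESC p2@ESC p3@(5,4) p4@ESC -> at (4,1): 0 [-], cum=1
Step 7: p0@ESC p1@ESC p2@ESC p3@ESC p4@ESC -> at (4,1): 0 [-], cum=1
Total visits = 1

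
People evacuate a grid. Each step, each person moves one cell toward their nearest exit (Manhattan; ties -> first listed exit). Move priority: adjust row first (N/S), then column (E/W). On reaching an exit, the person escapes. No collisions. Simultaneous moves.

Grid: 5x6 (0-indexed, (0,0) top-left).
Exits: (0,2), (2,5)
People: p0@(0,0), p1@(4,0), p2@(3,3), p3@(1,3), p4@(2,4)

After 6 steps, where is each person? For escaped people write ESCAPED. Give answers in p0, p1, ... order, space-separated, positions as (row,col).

Step 1: p0:(0,0)->(0,1) | p1:(4,0)->(3,0) | p2:(3,3)->(2,3) | p3:(1,3)->(0,3) | p4:(2,4)->(2,5)->EXIT
Step 2: p0:(0,1)->(0,2)->EXIT | p1:(3,0)->(2,0) | p2:(2,3)->(2,4) | p3:(0,3)->(0,2)->EXIT | p4:escaped
Step 3: p0:escaped | p1:(2,0)->(1,0) | p2:(2,4)->(2,5)->EXIT | p3:escaped | p4:escaped
Step 4: p0:escaped | p1:(1,0)->(0,0) | p2:escaped | p3:escaped | p4:escaped
Step 5: p0:escaped | p1:(0,0)->(0,1) | p2:escaped | p3:escaped | p4:escaped
Step 6: p0:escaped | p1:(0,1)->(0,2)->EXIT | p2:escaped | p3:escaped | p4:escaped

ESCAPED ESCAPED ESCAPED ESCAPED ESCAPED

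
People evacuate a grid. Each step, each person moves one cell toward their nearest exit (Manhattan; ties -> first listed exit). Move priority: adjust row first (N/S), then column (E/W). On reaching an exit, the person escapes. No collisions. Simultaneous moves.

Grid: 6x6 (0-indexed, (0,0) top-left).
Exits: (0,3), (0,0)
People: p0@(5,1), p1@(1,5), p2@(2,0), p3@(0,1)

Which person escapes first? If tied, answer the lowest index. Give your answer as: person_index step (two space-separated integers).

Answer: 3 1

Derivation:
Step 1: p0:(5,1)->(4,1) | p1:(1,5)->(0,5) | p2:(2,0)->(1,0) | p3:(0,1)->(0,0)->EXIT
Step 2: p0:(4,1)->(3,1) | p1:(0,5)->(0,4) | p2:(1,0)->(0,0)->EXIT | p3:escaped
Step 3: p0:(3,1)->(2,1) | p1:(0,4)->(0,3)->EXIT | p2:escaped | p3:escaped
Step 4: p0:(2,1)->(1,1) | p1:escaped | p2:escaped | p3:escaped
Step 5: p0:(1,1)->(0,1) | p1:escaped | p2:escaped | p3:escaped
Step 6: p0:(0,1)->(0,0)->EXIT | p1:escaped | p2:escaped | p3:escaped
Exit steps: [6, 3, 2, 1]
First to escape: p3 at step 1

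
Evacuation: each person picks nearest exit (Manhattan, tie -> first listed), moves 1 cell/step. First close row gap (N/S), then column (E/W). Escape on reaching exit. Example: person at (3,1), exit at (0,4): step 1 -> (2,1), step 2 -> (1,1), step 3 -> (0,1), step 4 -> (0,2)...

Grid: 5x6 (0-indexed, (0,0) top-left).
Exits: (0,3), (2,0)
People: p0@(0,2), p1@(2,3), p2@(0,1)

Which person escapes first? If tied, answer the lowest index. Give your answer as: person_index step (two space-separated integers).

Step 1: p0:(0,2)->(0,3)->EXIT | p1:(2,3)->(1,3) | p2:(0,1)->(0,2)
Step 2: p0:escaped | p1:(1,3)->(0,3)->EXIT | p2:(0,2)->(0,3)->EXIT
Exit steps: [1, 2, 2]
First to escape: p0 at step 1

Answer: 0 1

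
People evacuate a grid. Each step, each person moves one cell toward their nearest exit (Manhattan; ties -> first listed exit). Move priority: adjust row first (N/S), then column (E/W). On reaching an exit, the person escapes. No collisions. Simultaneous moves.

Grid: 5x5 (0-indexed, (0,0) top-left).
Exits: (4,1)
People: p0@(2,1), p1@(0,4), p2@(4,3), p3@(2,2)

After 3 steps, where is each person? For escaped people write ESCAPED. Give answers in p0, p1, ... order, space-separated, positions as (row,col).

Step 1: p0:(2,1)->(3,1) | p1:(0,4)->(1,4) | p2:(4,3)->(4,2) | p3:(2,2)->(3,2)
Step 2: p0:(3,1)->(4,1)->EXIT | p1:(1,4)->(2,4) | p2:(4,2)->(4,1)->EXIT | p3:(3,2)->(4,2)
Step 3: p0:escaped | p1:(2,4)->(3,4) | p2:escaped | p3:(4,2)->(4,1)->EXIT

ESCAPED (3,4) ESCAPED ESCAPED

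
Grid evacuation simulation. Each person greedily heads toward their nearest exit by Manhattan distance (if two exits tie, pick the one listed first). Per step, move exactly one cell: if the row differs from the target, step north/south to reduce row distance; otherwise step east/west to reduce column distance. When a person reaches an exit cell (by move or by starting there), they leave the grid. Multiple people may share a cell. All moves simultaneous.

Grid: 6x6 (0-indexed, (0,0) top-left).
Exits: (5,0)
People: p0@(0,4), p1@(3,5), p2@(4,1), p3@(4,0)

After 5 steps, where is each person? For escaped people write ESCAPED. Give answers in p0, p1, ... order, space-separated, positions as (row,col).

Step 1: p0:(0,4)->(1,4) | p1:(3,5)->(4,5) | p2:(4,1)->(5,1) | p3:(4,0)->(5,0)->EXIT
Step 2: p0:(1,4)->(2,4) | p1:(4,5)->(5,5) | p2:(5,1)->(5,0)->EXIT | p3:escaped
Step 3: p0:(2,4)->(3,4) | p1:(5,5)->(5,4) | p2:escaped | p3:escaped
Step 4: p0:(3,4)->(4,4) | p1:(5,4)->(5,3) | p2:escaped | p3:escaped
Step 5: p0:(4,4)->(5,4) | p1:(5,3)->(5,2) | p2:escaped | p3:escaped

(5,4) (5,2) ESCAPED ESCAPED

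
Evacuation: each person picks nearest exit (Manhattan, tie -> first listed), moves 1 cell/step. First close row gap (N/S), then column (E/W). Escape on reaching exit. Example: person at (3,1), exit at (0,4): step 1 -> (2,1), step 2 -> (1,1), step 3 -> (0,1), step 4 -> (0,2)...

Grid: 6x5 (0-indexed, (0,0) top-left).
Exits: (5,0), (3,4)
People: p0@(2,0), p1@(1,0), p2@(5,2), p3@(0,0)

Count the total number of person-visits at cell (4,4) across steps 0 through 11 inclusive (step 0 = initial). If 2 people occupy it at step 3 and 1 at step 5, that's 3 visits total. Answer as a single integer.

Step 0: p0@(2,0) p1@(1,0) p2@(5,2) p3@(0,0) -> at (4,4): 0 [-], cum=0
Step 1: p0@(3,0) p1@(2,0) p2@(5,1) p3@(1,0) -> at (4,4): 0 [-], cum=0
Step 2: p0@(4,0) p1@(3,0) p2@ESC p3@(2,0) -> at (4,4): 0 [-], cum=0
Step 3: p0@ESC p1@(4,0) p2@ESC p3@(3,0) -> at (4,4): 0 [-], cum=0
Step 4: p0@ESC p1@ESC p2@ESC p3@(4,0) -> at (4,4): 0 [-], cum=0
Step 5: p0@ESC p1@ESC p2@ESC p3@ESC -> at (4,4): 0 [-], cum=0
Total visits = 0

Answer: 0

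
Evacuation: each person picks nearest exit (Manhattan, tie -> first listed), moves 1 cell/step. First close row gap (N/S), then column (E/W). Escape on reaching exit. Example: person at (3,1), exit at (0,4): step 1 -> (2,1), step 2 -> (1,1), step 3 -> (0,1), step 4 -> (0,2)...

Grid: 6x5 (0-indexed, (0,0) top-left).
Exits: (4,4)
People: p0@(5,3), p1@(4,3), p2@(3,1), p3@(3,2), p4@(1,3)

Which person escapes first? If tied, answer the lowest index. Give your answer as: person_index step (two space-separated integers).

Answer: 1 1

Derivation:
Step 1: p0:(5,3)->(4,3) | p1:(4,3)->(4,4)->EXIT | p2:(3,1)->(4,1) | p3:(3,2)->(4,2) | p4:(1,3)->(2,3)
Step 2: p0:(4,3)->(4,4)->EXIT | p1:escaped | p2:(4,1)->(4,2) | p3:(4,2)->(4,3) | p4:(2,3)->(3,3)
Step 3: p0:escaped | p1:escaped | p2:(4,2)->(4,3) | p3:(4,3)->(4,4)->EXIT | p4:(3,3)->(4,3)
Step 4: p0:escaped | p1:escaped | p2:(4,3)->(4,4)->EXIT | p3:escaped | p4:(4,3)->(4,4)->EXIT
Exit steps: [2, 1, 4, 3, 4]
First to escape: p1 at step 1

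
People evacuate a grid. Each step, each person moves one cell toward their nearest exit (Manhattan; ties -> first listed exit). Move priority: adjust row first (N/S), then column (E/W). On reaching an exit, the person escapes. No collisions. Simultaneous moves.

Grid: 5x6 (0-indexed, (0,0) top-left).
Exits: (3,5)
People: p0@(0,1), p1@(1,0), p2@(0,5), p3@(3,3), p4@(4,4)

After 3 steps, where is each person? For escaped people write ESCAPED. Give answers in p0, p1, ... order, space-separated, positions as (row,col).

Step 1: p0:(0,1)->(1,1) | p1:(1,0)->(2,0) | p2:(0,5)->(1,5) | p3:(3,3)->(3,4) | p4:(4,4)->(3,4)
Step 2: p0:(1,1)->(2,1) | p1:(2,0)->(3,0) | p2:(1,5)->(2,5) | p3:(3,4)->(3,5)->EXIT | p4:(3,4)->(3,5)->EXIT
Step 3: p0:(2,1)->(3,1) | p1:(3,0)->(3,1) | p2:(2,5)->(3,5)->EXIT | p3:escaped | p4:escaped

(3,1) (3,1) ESCAPED ESCAPED ESCAPED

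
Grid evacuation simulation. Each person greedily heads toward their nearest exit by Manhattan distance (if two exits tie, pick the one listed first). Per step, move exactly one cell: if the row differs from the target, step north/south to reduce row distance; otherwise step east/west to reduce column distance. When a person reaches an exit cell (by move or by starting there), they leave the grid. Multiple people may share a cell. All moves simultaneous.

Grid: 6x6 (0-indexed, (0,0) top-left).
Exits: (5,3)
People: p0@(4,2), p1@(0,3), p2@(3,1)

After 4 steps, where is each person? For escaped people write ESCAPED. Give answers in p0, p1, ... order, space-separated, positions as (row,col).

Step 1: p0:(4,2)->(5,2) | p1:(0,3)->(1,3) | p2:(3,1)->(4,1)
Step 2: p0:(5,2)->(5,3)->EXIT | p1:(1,3)->(2,3) | p2:(4,1)->(5,1)
Step 3: p0:escaped | p1:(2,3)->(3,3) | p2:(5,1)->(5,2)
Step 4: p0:escaped | p1:(3,3)->(4,3) | p2:(5,2)->(5,3)->EXIT

ESCAPED (4,3) ESCAPED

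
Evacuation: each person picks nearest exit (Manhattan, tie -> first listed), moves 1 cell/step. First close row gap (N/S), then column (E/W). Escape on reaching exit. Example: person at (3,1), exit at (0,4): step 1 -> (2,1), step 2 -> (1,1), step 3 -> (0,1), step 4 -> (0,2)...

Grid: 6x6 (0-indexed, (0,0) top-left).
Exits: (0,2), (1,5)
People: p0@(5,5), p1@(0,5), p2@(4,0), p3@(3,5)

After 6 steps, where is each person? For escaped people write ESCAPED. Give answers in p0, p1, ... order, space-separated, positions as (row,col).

Step 1: p0:(5,5)->(4,5) | p1:(0,5)->(1,5)->EXIT | p2:(4,0)->(3,0) | p3:(3,5)->(2,5)
Step 2: p0:(4,5)->(3,5) | p1:escaped | p2:(3,0)->(2,0) | p3:(2,5)->(1,5)->EXIT
Step 3: p0:(3,5)->(2,5) | p1:escaped | p2:(2,0)->(1,0) | p3:escaped
Step 4: p0:(2,5)->(1,5)->EXIT | p1:escaped | p2:(1,0)->(0,0) | p3:escaped
Step 5: p0:escaped | p1:escaped | p2:(0,0)->(0,1) | p3:escaped
Step 6: p0:escaped | p1:escaped | p2:(0,1)->(0,2)->EXIT | p3:escaped

ESCAPED ESCAPED ESCAPED ESCAPED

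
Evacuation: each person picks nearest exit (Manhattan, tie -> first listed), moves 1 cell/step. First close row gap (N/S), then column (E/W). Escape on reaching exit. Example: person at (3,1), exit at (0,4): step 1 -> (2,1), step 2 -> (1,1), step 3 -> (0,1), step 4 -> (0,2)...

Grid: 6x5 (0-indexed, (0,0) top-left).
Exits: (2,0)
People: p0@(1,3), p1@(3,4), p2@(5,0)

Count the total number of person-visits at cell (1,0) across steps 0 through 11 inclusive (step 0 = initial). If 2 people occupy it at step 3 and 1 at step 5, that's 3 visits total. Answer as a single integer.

Answer: 0

Derivation:
Step 0: p0@(1,3) p1@(3,4) p2@(5,0) -> at (1,0): 0 [-], cum=0
Step 1: p0@(2,3) p1@(2,4) p2@(4,0) -> at (1,0): 0 [-], cum=0
Step 2: p0@(2,2) p1@(2,3) p2@(3,0) -> at (1,0): 0 [-], cum=0
Step 3: p0@(2,1) p1@(2,2) p2@ESC -> at (1,0): 0 [-], cum=0
Step 4: p0@ESC p1@(2,1) p2@ESC -> at (1,0): 0 [-], cum=0
Step 5: p0@ESC p1@ESC p2@ESC -> at (1,0): 0 [-], cum=0
Total visits = 0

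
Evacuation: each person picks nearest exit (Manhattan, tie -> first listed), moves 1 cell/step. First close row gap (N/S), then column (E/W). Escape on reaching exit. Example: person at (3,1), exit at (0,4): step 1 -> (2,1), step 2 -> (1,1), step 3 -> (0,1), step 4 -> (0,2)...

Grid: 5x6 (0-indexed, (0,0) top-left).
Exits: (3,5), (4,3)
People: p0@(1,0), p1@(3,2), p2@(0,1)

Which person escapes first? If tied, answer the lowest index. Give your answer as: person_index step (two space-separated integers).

Answer: 1 2

Derivation:
Step 1: p0:(1,0)->(2,0) | p1:(3,2)->(4,2) | p2:(0,1)->(1,1)
Step 2: p0:(2,0)->(3,0) | p1:(4,2)->(4,3)->EXIT | p2:(1,1)->(2,1)
Step 3: p0:(3,0)->(4,0) | p1:escaped | p2:(2,1)->(3,1)
Step 4: p0:(4,0)->(4,1) | p1:escaped | p2:(3,1)->(4,1)
Step 5: p0:(4,1)->(4,2) | p1:escaped | p2:(4,1)->(4,2)
Step 6: p0:(4,2)->(4,3)->EXIT | p1:escaped | p2:(4,2)->(4,3)->EXIT
Exit steps: [6, 2, 6]
First to escape: p1 at step 2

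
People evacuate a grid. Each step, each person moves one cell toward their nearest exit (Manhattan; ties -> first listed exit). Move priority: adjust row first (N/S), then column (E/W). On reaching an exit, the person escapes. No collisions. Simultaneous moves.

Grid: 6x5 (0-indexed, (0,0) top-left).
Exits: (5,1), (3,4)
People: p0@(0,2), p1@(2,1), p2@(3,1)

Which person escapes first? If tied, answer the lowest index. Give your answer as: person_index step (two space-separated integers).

Answer: 2 2

Derivation:
Step 1: p0:(0,2)->(1,2) | p1:(2,1)->(3,1) | p2:(3,1)->(4,1)
Step 2: p0:(1,2)->(2,2) | p1:(3,1)->(4,1) | p2:(4,1)->(5,1)->EXIT
Step 3: p0:(2,2)->(3,2) | p1:(4,1)->(5,1)->EXIT | p2:escaped
Step 4: p0:(3,2)->(3,3) | p1:escaped | p2:escaped
Step 5: p0:(3,3)->(3,4)->EXIT | p1:escaped | p2:escaped
Exit steps: [5, 3, 2]
First to escape: p2 at step 2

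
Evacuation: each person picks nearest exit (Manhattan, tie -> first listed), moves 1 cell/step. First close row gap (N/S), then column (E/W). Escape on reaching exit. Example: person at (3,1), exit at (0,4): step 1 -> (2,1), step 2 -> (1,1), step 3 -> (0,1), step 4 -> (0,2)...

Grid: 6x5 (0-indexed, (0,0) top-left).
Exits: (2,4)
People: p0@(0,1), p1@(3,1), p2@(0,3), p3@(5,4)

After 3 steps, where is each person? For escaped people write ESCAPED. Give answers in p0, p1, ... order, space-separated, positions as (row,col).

Step 1: p0:(0,1)->(1,1) | p1:(3,1)->(2,1) | p2:(0,3)->(1,3) | p3:(5,4)->(4,4)
Step 2: p0:(1,1)->(2,1) | p1:(2,1)->(2,2) | p2:(1,3)->(2,3) | p3:(4,4)->(3,4)
Step 3: p0:(2,1)->(2,2) | p1:(2,2)->(2,3) | p2:(2,3)->(2,4)->EXIT | p3:(3,4)->(2,4)->EXIT

(2,2) (2,3) ESCAPED ESCAPED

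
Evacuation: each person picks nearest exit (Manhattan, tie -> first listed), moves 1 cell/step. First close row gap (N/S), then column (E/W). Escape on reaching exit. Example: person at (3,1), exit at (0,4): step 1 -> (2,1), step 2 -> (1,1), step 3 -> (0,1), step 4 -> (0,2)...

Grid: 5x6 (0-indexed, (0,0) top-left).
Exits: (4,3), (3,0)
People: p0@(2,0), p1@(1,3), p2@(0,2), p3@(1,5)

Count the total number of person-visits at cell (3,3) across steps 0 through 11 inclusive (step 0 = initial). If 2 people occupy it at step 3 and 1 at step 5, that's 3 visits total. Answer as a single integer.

Answer: 1

Derivation:
Step 0: p0@(2,0) p1@(1,3) p2@(0,2) p3@(1,5) -> at (3,3): 0 [-], cum=0
Step 1: p0@ESC p1@(2,3) p2@(1,2) p3@(2,5) -> at (3,3): 0 [-], cum=0
Step 2: p0@ESC p1@(3,3) p2@(2,2) p3@(3,5) -> at (3,3): 1 [p1], cum=1
Step 3: p0@ESC p1@ESC p2@(3,2) p3@(4,5) -> at (3,3): 0 [-], cum=1
Step 4: p0@ESC p1@ESC p2@(4,2) p3@(4,4) -> at (3,3): 0 [-], cum=1
Step 5: p0@ESC p1@ESC p2@ESC p3@ESC -> at (3,3): 0 [-], cum=1
Total visits = 1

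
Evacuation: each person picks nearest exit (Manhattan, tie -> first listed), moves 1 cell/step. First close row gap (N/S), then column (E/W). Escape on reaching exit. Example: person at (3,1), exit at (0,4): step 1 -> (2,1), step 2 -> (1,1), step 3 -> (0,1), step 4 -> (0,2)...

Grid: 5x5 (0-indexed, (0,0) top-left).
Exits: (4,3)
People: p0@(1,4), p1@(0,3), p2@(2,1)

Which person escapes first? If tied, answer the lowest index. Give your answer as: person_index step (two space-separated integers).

Step 1: p0:(1,4)->(2,4) | p1:(0,3)->(1,3) | p2:(2,1)->(3,1)
Step 2: p0:(2,4)->(3,4) | p1:(1,3)->(2,3) | p2:(3,1)->(4,1)
Step 3: p0:(3,4)->(4,4) | p1:(2,3)->(3,3) | p2:(4,1)->(4,2)
Step 4: p0:(4,4)->(4,3)->EXIT | p1:(3,3)->(4,3)->EXIT | p2:(4,2)->(4,3)->EXIT
Exit steps: [4, 4, 4]
First to escape: p0 at step 4

Answer: 0 4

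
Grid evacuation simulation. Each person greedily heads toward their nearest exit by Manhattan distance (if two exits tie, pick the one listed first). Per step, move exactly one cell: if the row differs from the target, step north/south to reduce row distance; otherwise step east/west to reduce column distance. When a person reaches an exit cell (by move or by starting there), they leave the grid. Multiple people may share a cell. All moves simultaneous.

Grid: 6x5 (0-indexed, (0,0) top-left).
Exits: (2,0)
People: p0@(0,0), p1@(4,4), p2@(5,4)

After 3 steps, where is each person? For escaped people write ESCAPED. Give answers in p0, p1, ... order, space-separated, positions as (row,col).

Step 1: p0:(0,0)->(1,0) | p1:(4,4)->(3,4) | p2:(5,4)->(4,4)
Step 2: p0:(1,0)->(2,0)->EXIT | p1:(3,4)->(2,4) | p2:(4,4)->(3,4)
Step 3: p0:escaped | p1:(2,4)->(2,3) | p2:(3,4)->(2,4)

ESCAPED (2,3) (2,4)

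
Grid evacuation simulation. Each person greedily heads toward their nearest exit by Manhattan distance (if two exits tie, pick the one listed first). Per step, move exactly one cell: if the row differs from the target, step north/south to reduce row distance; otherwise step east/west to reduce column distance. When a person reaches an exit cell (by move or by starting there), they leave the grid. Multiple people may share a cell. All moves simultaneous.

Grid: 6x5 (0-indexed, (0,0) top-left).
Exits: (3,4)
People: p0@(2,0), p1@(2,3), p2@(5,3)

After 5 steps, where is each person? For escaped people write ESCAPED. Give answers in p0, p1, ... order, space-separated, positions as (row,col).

Step 1: p0:(2,0)->(3,0) | p1:(2,3)->(3,3) | p2:(5,3)->(4,3)
Step 2: p0:(3,0)->(3,1) | p1:(3,3)->(3,4)->EXIT | p2:(4,3)->(3,3)
Step 3: p0:(3,1)->(3,2) | p1:escaped | p2:(3,3)->(3,4)->EXIT
Step 4: p0:(3,2)->(3,3) | p1:escaped | p2:escaped
Step 5: p0:(3,3)->(3,4)->EXIT | p1:escaped | p2:escaped

ESCAPED ESCAPED ESCAPED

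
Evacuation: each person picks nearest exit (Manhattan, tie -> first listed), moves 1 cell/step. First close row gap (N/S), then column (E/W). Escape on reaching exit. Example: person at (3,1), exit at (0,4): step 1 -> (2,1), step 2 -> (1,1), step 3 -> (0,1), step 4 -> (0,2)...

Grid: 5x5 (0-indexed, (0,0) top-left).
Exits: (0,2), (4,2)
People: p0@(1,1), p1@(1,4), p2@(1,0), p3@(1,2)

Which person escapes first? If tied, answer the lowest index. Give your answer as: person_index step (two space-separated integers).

Answer: 3 1

Derivation:
Step 1: p0:(1,1)->(0,1) | p1:(1,4)->(0,4) | p2:(1,0)->(0,0) | p3:(1,2)->(0,2)->EXIT
Step 2: p0:(0,1)->(0,2)->EXIT | p1:(0,4)->(0,3) | p2:(0,0)->(0,1) | p3:escaped
Step 3: p0:escaped | p1:(0,3)->(0,2)->EXIT | p2:(0,1)->(0,2)->EXIT | p3:escaped
Exit steps: [2, 3, 3, 1]
First to escape: p3 at step 1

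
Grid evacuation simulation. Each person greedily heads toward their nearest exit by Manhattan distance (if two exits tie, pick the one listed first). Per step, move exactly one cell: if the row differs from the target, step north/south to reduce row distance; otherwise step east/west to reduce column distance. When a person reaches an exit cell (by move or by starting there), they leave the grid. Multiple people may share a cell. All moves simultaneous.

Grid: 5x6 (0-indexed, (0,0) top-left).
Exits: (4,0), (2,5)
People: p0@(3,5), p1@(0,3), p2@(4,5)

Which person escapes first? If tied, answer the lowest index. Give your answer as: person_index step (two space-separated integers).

Step 1: p0:(3,5)->(2,5)->EXIT | p1:(0,3)->(1,3) | p2:(4,5)->(3,5)
Step 2: p0:escaped | p1:(1,3)->(2,3) | p2:(3,5)->(2,5)->EXIT
Step 3: p0:escaped | p1:(2,3)->(2,4) | p2:escaped
Step 4: p0:escaped | p1:(2,4)->(2,5)->EXIT | p2:escaped
Exit steps: [1, 4, 2]
First to escape: p0 at step 1

Answer: 0 1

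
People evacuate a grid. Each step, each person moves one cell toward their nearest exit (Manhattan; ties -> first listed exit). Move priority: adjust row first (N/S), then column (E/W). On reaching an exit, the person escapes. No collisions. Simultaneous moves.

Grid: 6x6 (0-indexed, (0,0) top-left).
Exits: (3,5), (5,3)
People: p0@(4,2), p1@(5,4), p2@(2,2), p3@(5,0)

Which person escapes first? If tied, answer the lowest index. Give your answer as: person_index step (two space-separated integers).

Step 1: p0:(4,2)->(5,2) | p1:(5,4)->(5,3)->EXIT | p2:(2,2)->(3,2) | p3:(5,0)->(5,1)
Step 2: p0:(5,2)->(5,3)->EXIT | p1:escaped | p2:(3,2)->(3,3) | p3:(5,1)->(5,2)
Step 3: p0:escaped | p1:escaped | p2:(3,3)->(3,4) | p3:(5,2)->(5,3)->EXIT
Step 4: p0:escaped | p1:escaped | p2:(3,4)->(3,5)->EXIT | p3:escaped
Exit steps: [2, 1, 4, 3]
First to escape: p1 at step 1

Answer: 1 1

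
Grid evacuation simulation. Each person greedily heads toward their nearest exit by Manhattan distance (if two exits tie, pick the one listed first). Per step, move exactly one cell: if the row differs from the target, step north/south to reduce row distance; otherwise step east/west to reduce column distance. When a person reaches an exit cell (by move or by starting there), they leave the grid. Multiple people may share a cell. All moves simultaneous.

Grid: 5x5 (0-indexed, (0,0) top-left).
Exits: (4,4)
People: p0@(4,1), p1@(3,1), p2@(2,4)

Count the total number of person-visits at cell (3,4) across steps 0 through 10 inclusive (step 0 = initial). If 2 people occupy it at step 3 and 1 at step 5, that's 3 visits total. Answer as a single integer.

Step 0: p0@(4,1) p1@(3,1) p2@(2,4) -> at (3,4): 0 [-], cum=0
Step 1: p0@(4,2) p1@(4,1) p2@(3,4) -> at (3,4): 1 [p2], cum=1
Step 2: p0@(4,3) p1@(4,2) p2@ESC -> at (3,4): 0 [-], cum=1
Step 3: p0@ESC p1@(4,3) p2@ESC -> at (3,4): 0 [-], cum=1
Step 4: p0@ESC p1@ESC p2@ESC -> at (3,4): 0 [-], cum=1
Total visits = 1

Answer: 1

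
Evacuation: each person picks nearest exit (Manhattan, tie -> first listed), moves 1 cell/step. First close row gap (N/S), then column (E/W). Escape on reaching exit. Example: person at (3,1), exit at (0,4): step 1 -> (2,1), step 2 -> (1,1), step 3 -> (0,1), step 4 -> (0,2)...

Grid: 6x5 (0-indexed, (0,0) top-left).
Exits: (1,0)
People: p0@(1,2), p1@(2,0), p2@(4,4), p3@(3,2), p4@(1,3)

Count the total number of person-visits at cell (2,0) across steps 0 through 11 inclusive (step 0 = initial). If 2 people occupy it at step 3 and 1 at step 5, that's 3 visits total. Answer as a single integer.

Step 0: p0@(1,2) p1@(2,0) p2@(4,4) p3@(3,2) p4@(1,3) -> at (2,0): 1 [p1], cum=1
Step 1: p0@(1,1) p1@ESC p2@(3,4) p3@(2,2) p4@(1,2) -> at (2,0): 0 [-], cum=1
Step 2: p0@ESC p1@ESC p2@(2,4) p3@(1,2) p4@(1,1) -> at (2,0): 0 [-], cum=1
Step 3: p0@ESC p1@ESC p2@(1,4) p3@(1,1) p4@ESC -> at (2,0): 0 [-], cum=1
Step 4: p0@ESC p1@ESC p2@(1,3) p3@ESC p4@ESC -> at (2,0): 0 [-], cum=1
Step 5: p0@ESC p1@ESC p2@(1,2) p3@ESC p4@ESC -> at (2,0): 0 [-], cum=1
Step 6: p0@ESC p1@ESC p2@(1,1) p3@ESC p4@ESC -> at (2,0): 0 [-], cum=1
Step 7: p0@ESC p1@ESC p2@ESC p3@ESC p4@ESC -> at (2,0): 0 [-], cum=1
Total visits = 1

Answer: 1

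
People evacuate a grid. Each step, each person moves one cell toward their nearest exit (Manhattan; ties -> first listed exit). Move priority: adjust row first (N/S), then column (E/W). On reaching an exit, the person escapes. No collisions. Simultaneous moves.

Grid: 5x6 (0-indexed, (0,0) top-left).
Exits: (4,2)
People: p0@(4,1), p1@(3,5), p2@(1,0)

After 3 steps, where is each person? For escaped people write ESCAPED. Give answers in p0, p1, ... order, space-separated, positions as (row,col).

Step 1: p0:(4,1)->(4,2)->EXIT | p1:(3,5)->(4,5) | p2:(1,0)->(2,0)
Step 2: p0:escaped | p1:(4,5)->(4,4) | p2:(2,0)->(3,0)
Step 3: p0:escaped | p1:(4,4)->(4,3) | p2:(3,0)->(4,0)

ESCAPED (4,3) (4,0)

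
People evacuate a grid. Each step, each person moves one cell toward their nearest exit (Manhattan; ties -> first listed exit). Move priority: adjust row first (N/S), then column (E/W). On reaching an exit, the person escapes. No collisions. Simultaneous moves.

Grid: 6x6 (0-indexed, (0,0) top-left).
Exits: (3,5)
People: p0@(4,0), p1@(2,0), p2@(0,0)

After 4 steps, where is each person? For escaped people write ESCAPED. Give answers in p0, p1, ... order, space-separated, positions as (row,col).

Step 1: p0:(4,0)->(3,0) | p1:(2,0)->(3,0) | p2:(0,0)->(1,0)
Step 2: p0:(3,0)->(3,1) | p1:(3,0)->(3,1) | p2:(1,0)->(2,0)
Step 3: p0:(3,1)->(3,2) | p1:(3,1)->(3,2) | p2:(2,0)->(3,0)
Step 4: p0:(3,2)->(3,3) | p1:(3,2)->(3,3) | p2:(3,0)->(3,1)

(3,3) (3,3) (3,1)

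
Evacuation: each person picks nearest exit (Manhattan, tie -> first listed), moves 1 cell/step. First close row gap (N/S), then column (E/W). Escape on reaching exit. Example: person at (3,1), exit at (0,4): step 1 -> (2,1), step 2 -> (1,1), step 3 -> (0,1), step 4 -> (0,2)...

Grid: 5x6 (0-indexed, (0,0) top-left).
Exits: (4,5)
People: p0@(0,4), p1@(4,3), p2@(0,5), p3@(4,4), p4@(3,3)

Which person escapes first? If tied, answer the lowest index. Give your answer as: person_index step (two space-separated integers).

Step 1: p0:(0,4)->(1,4) | p1:(4,3)->(4,4) | p2:(0,5)->(1,5) | p3:(4,4)->(4,5)->EXIT | p4:(3,3)->(4,3)
Step 2: p0:(1,4)->(2,4) | p1:(4,4)->(4,5)->EXIT | p2:(1,5)->(2,5) | p3:escaped | p4:(4,3)->(4,4)
Step 3: p0:(2,4)->(3,4) | p1:escaped | p2:(2,5)->(3,5) | p3:escaped | p4:(4,4)->(4,5)->EXIT
Step 4: p0:(3,4)->(4,4) | p1:escaped | p2:(3,5)->(4,5)->EXIT | p3:escaped | p4:escaped
Step 5: p0:(4,4)->(4,5)->EXIT | p1:escaped | p2:escaped | p3:escaped | p4:escaped
Exit steps: [5, 2, 4, 1, 3]
First to escape: p3 at step 1

Answer: 3 1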